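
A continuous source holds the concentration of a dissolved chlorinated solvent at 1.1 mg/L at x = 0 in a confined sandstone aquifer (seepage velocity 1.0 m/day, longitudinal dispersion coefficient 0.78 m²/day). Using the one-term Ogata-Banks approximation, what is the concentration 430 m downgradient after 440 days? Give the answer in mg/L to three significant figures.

For a continuous step input, C/C₀ ≈ ½·erfc((x−vt)/(2√(Dt))).
vt = 1.0 × 440 = 440 m and 2√(Dt) = 2√(0.78 × 440) = 37.05 m.
Argument (x−vt)/(2√(Dt)) = (430 − 440)/37.05 = -0.2699; ½·erfc(-0.2699) = 0.6487.
C = 1.1 × 0.6487 = 0.714 mg/L.

0.714 mg/L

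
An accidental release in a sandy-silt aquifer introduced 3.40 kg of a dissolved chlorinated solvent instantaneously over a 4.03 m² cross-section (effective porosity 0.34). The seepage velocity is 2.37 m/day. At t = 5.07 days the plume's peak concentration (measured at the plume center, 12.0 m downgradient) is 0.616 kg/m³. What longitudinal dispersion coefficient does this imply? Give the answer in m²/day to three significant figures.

At the plume center C_max = M/(n_e·A·√(4πDt)), so D = M²/(4πt·(n_e·A·C_max)²).
n_e·A·C_max = 0.34 × 4.03 × 0.616 = 0.8440 kg/m.
D = 3.40²/(4π × 5.07 × 0.8440²) = 0.255 m²/day.

0.255 m²/day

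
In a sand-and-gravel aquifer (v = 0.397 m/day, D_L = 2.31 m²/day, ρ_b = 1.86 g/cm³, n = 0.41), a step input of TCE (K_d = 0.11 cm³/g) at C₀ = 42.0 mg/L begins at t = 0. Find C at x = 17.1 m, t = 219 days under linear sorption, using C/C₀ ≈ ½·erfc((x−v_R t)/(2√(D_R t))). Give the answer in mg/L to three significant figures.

39.6 mg/L

Retardation factor R = 1 + ρ_b·K_d/n = 1 + 1.86 × 0.11/0.41 = 1.499.
Sorption retards both mechanisms: v_R = v/R = 0.2648 m/day, D_R = D/R = 1.541 m²/day.
v_R·t = 0.2648 × 219 = 57.9912 m; 2√(D_R t) = 36.74 m; argument = (17.1 − 57.9912)/36.74 = -1.113.
C = C₀ × ½·erfc(-1.113) = 42.0 × 0.9423 = 39.6 mg/L.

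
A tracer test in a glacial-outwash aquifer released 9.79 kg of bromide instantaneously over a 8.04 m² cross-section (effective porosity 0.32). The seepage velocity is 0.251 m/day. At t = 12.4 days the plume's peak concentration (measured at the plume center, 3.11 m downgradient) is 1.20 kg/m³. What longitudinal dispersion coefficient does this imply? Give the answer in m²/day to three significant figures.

At the plume center C_max = M/(n_e·A·√(4πDt)), so D = M²/(4πt·(n_e·A·C_max)²).
n_e·A·C_max = 0.32 × 8.04 × 1.20 = 3.087 kg/m.
D = 9.79²/(4π × 12.4 × 3.087²) = 0.0645 m²/day.

0.0645 m²/day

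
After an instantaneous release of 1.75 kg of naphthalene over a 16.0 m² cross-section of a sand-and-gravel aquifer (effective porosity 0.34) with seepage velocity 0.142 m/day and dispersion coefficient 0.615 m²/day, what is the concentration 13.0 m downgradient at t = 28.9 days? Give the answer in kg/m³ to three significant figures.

0.00707 kg/m³

For an instantaneous plane source, C(x,t) = M/(n_e·A·√(4πDt)) · exp(−(x−vt)²/(4Dt)), with n_e·A the pore (flow) area.
Plume center vt = 0.142 × 28.9 = 4.1038 m, so the well at 13.0 m is 8.8962 m downgradient of the peak.
√(4πDt) = 14.94 m, giving peak height M/(n_e·A·√(4πDt)) = 1.75/(0.34 × 16.0 × 14.94) = 0.02153 kg/m³.
(x−vt)²/(4Dt) = (8.8962)²/(4 × 0.615 × 28.9) = 1.113; exp(−1.113) = 0.3286.
C = 0.02153 × 0.3286 = 0.00707 kg/m³.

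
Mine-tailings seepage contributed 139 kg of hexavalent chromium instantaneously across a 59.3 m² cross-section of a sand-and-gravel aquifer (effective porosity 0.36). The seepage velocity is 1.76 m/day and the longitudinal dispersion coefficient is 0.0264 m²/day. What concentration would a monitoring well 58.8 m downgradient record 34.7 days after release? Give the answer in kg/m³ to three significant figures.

0.469 kg/m³

For an instantaneous plane source, C(x,t) = M/(n_e·A·√(4πDt)) · exp(−(x−vt)²/(4Dt)), with n_e·A the pore (flow) area.
Plume center vt = 1.76 × 34.7 = 61.072 m, so the well at 58.8 m is 2.272 m upgradient of the peak.
√(4πDt) = 3.393 m, giving peak height M/(n_e·A·√(4πDt)) = 139/(0.36 × 59.3 × 3.393) = 1.919 kg/m³.
(x−vt)²/(4Dt) = (-2.272)²/(4 × 0.0264 × 34.7) = 1.409; exp(−1.409) = 0.2444.
C = 1.919 × 0.2444 = 0.469 kg/m³.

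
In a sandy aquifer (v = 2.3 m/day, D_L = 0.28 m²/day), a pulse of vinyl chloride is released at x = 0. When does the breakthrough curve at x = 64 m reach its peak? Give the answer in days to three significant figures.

27.8 days

For the 1D instantaneous-source solution, setting ∂C/∂t = 0 at fixed x gives v²t² + 2Dt − x² = 0, so t = (√(D² + v²x²) − D)/v².
√(D² + v²x²) = √(0.28² + 2.3² × 64²) = 147.2; v² = 5.29.
t = (147.2 − 0.28)/5.29 = 27.8 days (vs. the pure-advection estimate x/v = 27.8 d).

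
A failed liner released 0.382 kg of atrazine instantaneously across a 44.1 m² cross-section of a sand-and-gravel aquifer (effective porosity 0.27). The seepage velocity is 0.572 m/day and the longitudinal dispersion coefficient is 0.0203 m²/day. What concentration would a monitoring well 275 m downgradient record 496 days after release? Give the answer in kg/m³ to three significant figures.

0.000433 kg/m³

For an instantaneous plane source, C(x,t) = M/(n_e·A·√(4πDt)) · exp(−(x−vt)²/(4Dt)), with n_e·A the pore (flow) area.
Plume center vt = 0.572 × 496 = 283.712 m, so the well at 275 m is 8.712 m upgradient of the peak.
√(4πDt) = 11.25 m, giving peak height M/(n_e·A·√(4πDt)) = 0.382/(0.27 × 44.1 × 11.25) = 0.002852 kg/m³.
(x−vt)²/(4Dt) = (-8.712)²/(4 × 0.0203 × 496) = 1.885; exp(−1.885) = 0.1518.
C = 0.002852 × 0.1518 = 0.000433 kg/m³.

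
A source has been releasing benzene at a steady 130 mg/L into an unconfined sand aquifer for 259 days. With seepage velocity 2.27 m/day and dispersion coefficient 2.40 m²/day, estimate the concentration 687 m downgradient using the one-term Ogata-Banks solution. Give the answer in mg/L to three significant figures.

For a continuous step input, C/C₀ ≈ ½·erfc((x−vt)/(2√(Dt))).
vt = 2.27 × 259 = 587.93 m and 2√(Dt) = 2√(2.40 × 259) = 49.86 m.
Argument (x−vt)/(2√(Dt)) = (687 − 587.93)/49.86 = 1.987; ½·erfc(1.987) = 0.002477.
C = 130 × 0.002477 = 0.322 mg/L.

0.322 mg/L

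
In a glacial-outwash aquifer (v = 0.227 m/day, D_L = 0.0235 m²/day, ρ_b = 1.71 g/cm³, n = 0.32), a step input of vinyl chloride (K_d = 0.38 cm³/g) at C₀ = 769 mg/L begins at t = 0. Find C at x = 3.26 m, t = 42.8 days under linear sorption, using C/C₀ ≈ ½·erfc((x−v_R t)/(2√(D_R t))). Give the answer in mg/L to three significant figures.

Retardation factor R = 1 + ρ_b·K_d/n = 1 + 1.71 × 0.38/0.32 = 3.031.
Sorption retards both mechanisms: v_R = v/R = 0.07489 m/day, D_R = D/R = 0.007753 m²/day.
v_R·t = 0.07489 × 42.8 = 3.205292 m; 2√(D_R t) = 1.152 m; argument = (3.26 − 3.205292)/1.152 = 0.04749.
C = C₀ × ½·erfc(0.04749) = 769 × 0.4732 = 364 mg/L.

364 mg/L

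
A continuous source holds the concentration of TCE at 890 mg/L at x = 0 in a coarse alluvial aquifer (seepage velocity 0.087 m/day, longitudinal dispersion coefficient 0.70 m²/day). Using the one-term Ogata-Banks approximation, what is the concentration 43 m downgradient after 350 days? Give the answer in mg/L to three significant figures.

254 mg/L

For a continuous step input, C/C₀ ≈ ½·erfc((x−vt)/(2√(Dt))).
vt = 0.087 × 350 = 30.45 m and 2√(Dt) = 2√(0.70 × 350) = 31.30 m.
Argument (x−vt)/(2√(Dt)) = (43 − 30.45)/31.30 = 0.4010; ½·erfc(0.4010) = 0.2853.
C = 890 × 0.2853 = 254 mg/L.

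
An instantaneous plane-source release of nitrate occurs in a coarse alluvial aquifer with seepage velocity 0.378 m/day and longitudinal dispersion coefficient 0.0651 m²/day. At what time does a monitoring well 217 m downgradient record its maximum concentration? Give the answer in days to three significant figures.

574 days

For the 1D instantaneous-source solution, setting ∂C/∂t = 0 at fixed x gives v²t² + 2Dt − x² = 0, so t = (√(D² + v²x²) − D)/v².
√(D² + v²x²) = √(0.0651² + 0.378² × 217²) = 82.03; v² = 0.142884.
t = (82.03 − 0.0651)/0.142884 = 574 days (vs. the pure-advection estimate x/v = 574 d).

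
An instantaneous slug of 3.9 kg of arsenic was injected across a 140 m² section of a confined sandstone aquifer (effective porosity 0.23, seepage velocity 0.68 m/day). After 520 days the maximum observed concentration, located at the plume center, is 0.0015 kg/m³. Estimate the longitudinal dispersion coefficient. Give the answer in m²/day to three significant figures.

At the plume center C_max = M/(n_e·A·√(4πDt)), so D = M²/(4πt·(n_e·A·C_max)²).
n_e·A·C_max = 0.23 × 140 × 0.0015 = 0.04830 kg/m.
D = 3.9²/(4π × 520 × 0.04830²) = 0.998 m²/day.

0.998 m²/day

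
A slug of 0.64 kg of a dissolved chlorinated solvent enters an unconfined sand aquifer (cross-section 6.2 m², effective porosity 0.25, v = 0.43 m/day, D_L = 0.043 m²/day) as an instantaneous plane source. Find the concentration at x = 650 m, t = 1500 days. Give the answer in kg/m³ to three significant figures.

For an instantaneous plane source, C(x,t) = M/(n_e·A·√(4πDt)) · exp(−(x−vt)²/(4Dt)), with n_e·A the pore (flow) area.
Plume center vt = 0.43 × 1500 = 645 m, so the well at 650 m is 5 m downgradient of the peak.
√(4πDt) = 28.47 m, giving peak height M/(n_e·A·√(4πDt)) = 0.64/(0.25 × 6.2 × 28.47) = 0.01450 kg/m³.
(x−vt)²/(4Dt) = (5)²/(4 × 0.043 × 1500) = 0.09690; exp(−0.09690) = 0.9076.
C = 0.01450 × 0.9076 = 0.0132 kg/m³.

0.0132 kg/m³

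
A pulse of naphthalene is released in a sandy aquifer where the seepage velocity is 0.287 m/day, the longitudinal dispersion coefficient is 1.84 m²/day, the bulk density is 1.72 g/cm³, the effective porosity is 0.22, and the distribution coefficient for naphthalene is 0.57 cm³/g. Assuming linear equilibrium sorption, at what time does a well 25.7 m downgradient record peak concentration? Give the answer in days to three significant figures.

Retardation factor R = 1 + ρ_b·K_d/n = 1 + 1.72 × 0.57/0.22 = 5.456.
Sorption retards both mechanisms: v_R = v/R = 0.05260 m/day, D_R = D/R = 0.3372 m²/day.
Peak time from v_R²t² + 2D_R t − x² = 0: t = (√(D_R² + v_R²x²) − D_R)/v_R².
√(D_R² + v_R²x²) = √(0.3372² + 0.05260² × 25.7²) = 1.393; v_R² = 0.002767.
t = (1.393 − 0.3372)/0.002767 = 382 days.

382 days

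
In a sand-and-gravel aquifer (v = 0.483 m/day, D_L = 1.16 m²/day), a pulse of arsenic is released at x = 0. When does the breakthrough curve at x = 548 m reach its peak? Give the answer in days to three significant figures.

For the 1D instantaneous-source solution, setting ∂C/∂t = 0 at fixed x gives v²t² + 2Dt − x² = 0, so t = (√(D² + v²x²) − D)/v².
√(D² + v²x²) = √(1.16² + 0.483² × 548²) = 264.7; v² = 0.233289.
t = (264.7 − 1.16)/0.233289 = 1130 days (vs. the pure-advection estimate x/v = 1130 d).

1130 days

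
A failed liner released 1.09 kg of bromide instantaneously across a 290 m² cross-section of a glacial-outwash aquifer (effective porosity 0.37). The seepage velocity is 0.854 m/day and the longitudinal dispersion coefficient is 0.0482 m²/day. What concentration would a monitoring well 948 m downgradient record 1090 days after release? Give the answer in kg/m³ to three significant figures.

9.77e-05 kg/m³

For an instantaneous plane source, C(x,t) = M/(n_e·A·√(4πDt)) · exp(−(x−vt)²/(4Dt)), with n_e·A the pore (flow) area.
Plume center vt = 0.854 × 1090 = 930.86 m, so the well at 948 m is 17.14 m downgradient of the peak.
√(4πDt) = 25.69 m, giving peak height M/(n_e·A·√(4πDt)) = 1.09/(0.37 × 290 × 25.69) = 0.0003954 kg/m³.
(x−vt)²/(4Dt) = (17.14)²/(4 × 0.0482 × 1090) = 1.398; exp(−1.398) = 0.2471.
C = 0.0003954 × 0.2471 = 9.77e-05 kg/m³.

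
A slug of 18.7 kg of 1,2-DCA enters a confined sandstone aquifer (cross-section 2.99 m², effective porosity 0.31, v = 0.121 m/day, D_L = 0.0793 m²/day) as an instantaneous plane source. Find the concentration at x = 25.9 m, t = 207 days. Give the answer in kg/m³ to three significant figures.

1.39 kg/m³

For an instantaneous plane source, C(x,t) = M/(n_e·A·√(4πDt)) · exp(−(x−vt)²/(4Dt)), with n_e·A the pore (flow) area.
Plume center vt = 0.121 × 207 = 25.047 m, so the well at 25.9 m is 0.853 m downgradient of the peak.
√(4πDt) = 14.36 m, giving peak height M/(n_e·A·√(4πDt)) = 18.7/(0.31 × 2.99 × 14.36) = 1.405 kg/m³.
(x−vt)²/(4Dt) = (0.853)²/(4 × 0.0793 × 207) = 0.01108; exp(−0.01108) = 0.9890.
C = 1.405 × 0.9890 = 1.39 kg/m³.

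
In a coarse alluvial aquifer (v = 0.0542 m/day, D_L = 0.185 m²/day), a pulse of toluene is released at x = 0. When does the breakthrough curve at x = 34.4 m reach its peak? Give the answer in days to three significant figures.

575 days

For the 1D instantaneous-source solution, setting ∂C/∂t = 0 at fixed x gives v²t² + 2Dt − x² = 0, so t = (√(D² + v²x²) − D)/v².
√(D² + v²x²) = √(0.185² + 0.0542² × 34.4²) = 1.874; v² = 0.00293764.
t = (1.874 − 0.185)/0.00293764 = 575 days (vs. the pure-advection estimate x/v = 635 d).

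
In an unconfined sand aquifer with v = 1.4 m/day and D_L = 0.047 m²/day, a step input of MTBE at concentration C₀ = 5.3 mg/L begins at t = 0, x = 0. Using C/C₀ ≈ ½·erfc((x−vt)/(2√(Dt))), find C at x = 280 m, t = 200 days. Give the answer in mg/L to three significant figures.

For a continuous step input, C/C₀ ≈ ½·erfc((x−vt)/(2√(Dt))).
vt = 1.4 × 200 = 280 m and 2√(Dt) = 2√(0.047 × 200) = 6.132 m.
Argument (x−vt)/(2√(Dt)) = (280 − 280)/6.132 = 0; ½·erfc(0) = 0.5000.
C = 5.3 × 0.5000 = 2.65 mg/L.

2.65 mg/L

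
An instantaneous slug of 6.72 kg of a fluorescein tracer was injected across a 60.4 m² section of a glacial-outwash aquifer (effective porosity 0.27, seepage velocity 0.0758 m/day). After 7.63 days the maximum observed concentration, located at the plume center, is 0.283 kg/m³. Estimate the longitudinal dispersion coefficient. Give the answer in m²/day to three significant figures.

0.0221 m²/day

At the plume center C_max = M/(n_e·A·√(4πDt)), so D = M²/(4πt·(n_e·A·C_max)²).
n_e·A·C_max = 0.27 × 60.4 × 0.283 = 4.615 kg/m.
D = 6.72²/(4π × 7.63 × 4.615²) = 0.0221 m²/day.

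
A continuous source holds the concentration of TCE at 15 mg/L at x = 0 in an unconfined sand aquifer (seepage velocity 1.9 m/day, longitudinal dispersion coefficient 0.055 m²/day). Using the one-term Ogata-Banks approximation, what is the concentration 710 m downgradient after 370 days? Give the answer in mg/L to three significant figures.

2.04 mg/L

For a continuous step input, C/C₀ ≈ ½·erfc((x−vt)/(2√(Dt))).
vt = 1.9 × 370 = 703 m and 2√(Dt) = 2√(0.055 × 370) = 9.022 m.
Argument (x−vt)/(2√(Dt)) = (710 − 703)/9.022 = 0.7759; ½·erfc(0.7759) = 0.1363.
C = 15 × 0.1363 = 2.04 mg/L.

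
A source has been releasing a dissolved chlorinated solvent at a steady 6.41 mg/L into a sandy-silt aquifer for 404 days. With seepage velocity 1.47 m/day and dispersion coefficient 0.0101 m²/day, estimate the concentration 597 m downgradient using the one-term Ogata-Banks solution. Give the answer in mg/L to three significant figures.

0.881 mg/L

For a continuous step input, C/C₀ ≈ ½·erfc((x−vt)/(2√(Dt))).
vt = 1.47 × 404 = 593.88 m and 2√(Dt) = 2√(0.0101 × 404) = 4.040 m.
Argument (x−vt)/(2√(Dt)) = (597 − 593.88)/4.040 = 0.7723; ½·erfc(0.7723) = 0.1374.
C = 6.41 × 0.1374 = 0.881 mg/L.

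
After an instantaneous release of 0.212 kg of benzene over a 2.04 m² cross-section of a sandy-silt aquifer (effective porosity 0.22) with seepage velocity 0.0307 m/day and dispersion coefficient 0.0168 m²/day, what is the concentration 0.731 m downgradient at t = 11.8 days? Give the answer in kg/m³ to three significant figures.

For an instantaneous plane source, C(x,t) = M/(n_e·A·√(4πDt)) · exp(−(x−vt)²/(4Dt)), with n_e·A the pore (flow) area.
Plume center vt = 0.0307 × 11.8 = 0.36226 m, so the well at 0.731 m is 0.36874 m downgradient of the peak.
√(4πDt) = 1.578 m, giving peak height M/(n_e·A·√(4πDt)) = 0.212/(0.22 × 2.04 × 1.578) = 0.2993 kg/m³.
(x−vt)²/(4Dt) = (0.36874)²/(4 × 0.0168 × 11.8) = 0.1715; exp(−0.1715) = 0.8424.
C = 0.2993 × 0.8424 = 0.252 kg/m³.

0.252 kg/m³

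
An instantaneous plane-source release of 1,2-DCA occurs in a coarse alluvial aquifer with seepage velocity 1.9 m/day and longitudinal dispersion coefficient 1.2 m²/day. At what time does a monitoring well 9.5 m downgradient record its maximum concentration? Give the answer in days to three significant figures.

4.68 days

For the 1D instantaneous-source solution, setting ∂C/∂t = 0 at fixed x gives v²t² + 2Dt − x² = 0, so t = (√(D² + v²x²) − D)/v².
√(D² + v²x²) = √(1.2² + 1.9² × 9.5²) = 18.09; v² = 3.61.
t = (18.09 − 1.2)/3.61 = 4.68 days (vs. the pure-advection estimate x/v = 5.00 d).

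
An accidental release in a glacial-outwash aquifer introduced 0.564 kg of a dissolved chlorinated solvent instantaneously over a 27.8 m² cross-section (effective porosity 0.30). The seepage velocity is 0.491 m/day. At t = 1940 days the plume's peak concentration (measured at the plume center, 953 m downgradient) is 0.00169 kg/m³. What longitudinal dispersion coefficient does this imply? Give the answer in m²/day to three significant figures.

0.0657 m²/day

At the plume center C_max = M/(n_e·A·√(4πDt)), so D = M²/(4πt·(n_e·A·C_max)²).
n_e·A·C_max = 0.30 × 27.8 × 0.00169 = 0.01409 kg/m.
D = 0.564²/(4π × 1940 × 0.01409²) = 0.0657 m²/day.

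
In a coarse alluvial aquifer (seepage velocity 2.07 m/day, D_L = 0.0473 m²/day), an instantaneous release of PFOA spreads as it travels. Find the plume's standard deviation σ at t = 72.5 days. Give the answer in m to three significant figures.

Dispersive spreading gives a Gaussian with σ² = 2Dt; advection only shifts the center.
σ = √(2 × 0.0473 × 72.5) = 2.62 m.

2.62 m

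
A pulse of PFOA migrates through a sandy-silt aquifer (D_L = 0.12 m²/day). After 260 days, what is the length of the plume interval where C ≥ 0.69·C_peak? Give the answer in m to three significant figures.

13.6 m

The plume is Gaussian with σ = √(2Dt) = √(2 × 0.12 × 260) = 7.899 m.
C/C_peak = exp(−Δx²/(2σ²)) = 0.69 ⇒ Δx = σ·√(−2 ln 0.69) = 7.899 × 0.8615 = 6.805 m.
Width = 2Δx = 13.6 m.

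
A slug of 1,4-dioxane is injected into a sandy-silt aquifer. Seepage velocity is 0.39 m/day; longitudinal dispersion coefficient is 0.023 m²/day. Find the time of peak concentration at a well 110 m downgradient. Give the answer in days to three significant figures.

282 days

For the 1D instantaneous-source solution, setting ∂C/∂t = 0 at fixed x gives v²t² + 2Dt − x² = 0, so t = (√(D² + v²x²) − D)/v².
√(D² + v²x²) = √(0.023² + 0.39² × 110²) = 42.90; v² = 0.1521.
t = (42.90 − 0.023)/0.1521 = 282 days (vs. the pure-advection estimate x/v = 282 d).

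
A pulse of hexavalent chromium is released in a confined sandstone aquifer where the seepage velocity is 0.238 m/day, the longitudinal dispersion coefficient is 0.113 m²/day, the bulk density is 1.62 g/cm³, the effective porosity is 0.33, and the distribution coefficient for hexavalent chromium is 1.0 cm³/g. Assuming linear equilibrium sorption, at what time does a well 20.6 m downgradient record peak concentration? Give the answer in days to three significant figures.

500 days

Retardation factor R = 1 + ρ_b·K_d/n = 1 + 1.62 × 1.0/0.33 = 5.909.
Sorption retards both mechanisms: v_R = v/R = 0.04028 m/day, D_R = D/R = 0.01912 m²/day.
Peak time from v_R²t² + 2D_R t − x² = 0: t = (√(D_R² + v_R²x²) − D_R)/v_R².
√(D_R² + v_R²x²) = √(0.01912² + 0.04028² × 20.6²) = 0.8300; v_R² = 0.001622.
t = (0.8300 − 0.01912)/0.001622 = 500 days.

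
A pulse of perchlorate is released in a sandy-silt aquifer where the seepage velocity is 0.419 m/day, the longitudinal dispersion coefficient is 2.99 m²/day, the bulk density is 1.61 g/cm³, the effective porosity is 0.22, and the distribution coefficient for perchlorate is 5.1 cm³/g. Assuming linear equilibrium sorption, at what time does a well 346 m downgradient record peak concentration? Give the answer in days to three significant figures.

31000 days

Retardation factor R = 1 + ρ_b·K_d/n = 1 + 1.61 × 5.1/0.22 = 38.32.
Sorption retards both mechanisms: v_R = v/R = 0.01093 m/day, D_R = D/R = 0.07803 m²/day.
Peak time from v_R²t² + 2D_R t − x² = 0: t = (√(D_R² + v_R²x²) − D_R)/v_R².
√(D_R² + v_R²x²) = √(0.07803² + 0.01093² × 346²) = 3.783; v_R² = 0.0001195.
t = (3.783 − 0.07803)/0.0001195 = 31000 days.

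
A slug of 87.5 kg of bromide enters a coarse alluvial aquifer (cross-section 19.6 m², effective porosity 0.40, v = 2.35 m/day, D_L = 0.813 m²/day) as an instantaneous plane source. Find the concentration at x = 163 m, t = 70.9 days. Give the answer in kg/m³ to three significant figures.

0.392 kg/m³

For an instantaneous plane source, C(x,t) = M/(n_e·A·√(4πDt)) · exp(−(x−vt)²/(4Dt)), with n_e·A the pore (flow) area.
Plume center vt = 2.35 × 70.9 = 166.615 m, so the well at 163 m is 3.615 m upgradient of the peak.
√(4πDt) = 26.91 m, giving peak height M/(n_e·A·√(4πDt)) = 87.5/(0.40 × 19.6 × 26.91) = 0.4147 kg/m³.
(x−vt)²/(4Dt) = (-3.615)²/(4 × 0.813 × 70.9) = 0.05668; exp(−0.05668) = 0.9449.
C = 0.4147 × 0.9449 = 0.392 kg/m³.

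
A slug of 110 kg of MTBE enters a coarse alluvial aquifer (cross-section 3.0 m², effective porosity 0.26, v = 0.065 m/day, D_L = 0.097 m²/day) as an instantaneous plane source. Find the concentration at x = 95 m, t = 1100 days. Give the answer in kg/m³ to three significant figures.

For an instantaneous plane source, C(x,t) = M/(n_e·A·√(4πDt)) · exp(−(x−vt)²/(4Dt)), with n_e·A the pore (flow) area.
Plume center vt = 0.065 × 1100 = 71.5 m, so the well at 95 m is 23.5 m downgradient of the peak.
√(4πDt) = 36.62 m, giving peak height M/(n_e·A·√(4πDt)) = 110/(0.26 × 3.0 × 36.62) = 3.851 kg/m³.
(x−vt)²/(4Dt) = (23.5)²/(4 × 0.097 × 1100) = 1.294; exp(−1.294) = 0.2742.
C = 3.851 × 0.2742 = 1.06 kg/m³.

1.06 kg/m³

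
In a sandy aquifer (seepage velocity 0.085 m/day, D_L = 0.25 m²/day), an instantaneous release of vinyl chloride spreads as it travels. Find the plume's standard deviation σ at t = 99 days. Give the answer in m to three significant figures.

7.04 m

Dispersive spreading gives a Gaussian with σ² = 2Dt; advection only shifts the center.
σ = √(2 × 0.25 × 99) = 7.04 m.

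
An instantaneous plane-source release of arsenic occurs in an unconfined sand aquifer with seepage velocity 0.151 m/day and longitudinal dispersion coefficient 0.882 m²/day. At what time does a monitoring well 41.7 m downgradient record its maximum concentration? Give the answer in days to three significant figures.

240 days

For the 1D instantaneous-source solution, setting ∂C/∂t = 0 at fixed x gives v²t² + 2Dt − x² = 0, so t = (√(D² + v²x²) − D)/v².
√(D² + v²x²) = √(0.882² + 0.151² × 41.7²) = 6.358; v² = 0.022801.
t = (6.358 − 0.882)/0.022801 = 240 days (vs. the pure-advection estimate x/v = 276 d).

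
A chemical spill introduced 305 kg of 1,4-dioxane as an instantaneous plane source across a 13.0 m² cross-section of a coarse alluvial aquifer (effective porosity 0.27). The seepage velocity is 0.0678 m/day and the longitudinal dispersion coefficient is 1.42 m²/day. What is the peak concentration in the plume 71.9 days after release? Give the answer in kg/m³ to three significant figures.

The peak of an instantaneous 1D plume sits at x = vt; there the Gaussian factor is 1 and C_max = M/(n_e·A·√(4πDt)), where n_e·A is the pore area the mass is dissolved in.
√(4πDt) = √(4π × 1.42 × 71.9) = 35.82 m, so C_max = 305/(0.27 × 13.0 × 35.82) = 2.43 kg/m³.

2.43 kg/m³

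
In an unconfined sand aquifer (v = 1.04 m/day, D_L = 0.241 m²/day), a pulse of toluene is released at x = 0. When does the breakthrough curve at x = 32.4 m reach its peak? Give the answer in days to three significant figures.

30.9 days

For the 1D instantaneous-source solution, setting ∂C/∂t = 0 at fixed x gives v²t² + 2Dt − x² = 0, so t = (√(D² + v²x²) − D)/v².
√(D² + v²x²) = √(0.241² + 1.04² × 32.4²) = 33.70; v² = 1.0816.
t = (33.70 − 0.241)/1.0816 = 30.9 days (vs. the pure-advection estimate x/v = 31.2 d).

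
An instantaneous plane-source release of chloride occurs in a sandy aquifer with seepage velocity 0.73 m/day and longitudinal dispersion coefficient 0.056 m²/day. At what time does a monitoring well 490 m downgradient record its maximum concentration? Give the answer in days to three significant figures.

For the 1D instantaneous-source solution, setting ∂C/∂t = 0 at fixed x gives v²t² + 2Dt − x² = 0, so t = (√(D² + v²x²) − D)/v².
√(D² + v²x²) = √(0.056² + 0.73² × 490²) = 357.7; v² = 0.5329.
t = (357.7 − 0.056)/0.5329 = 671 days (vs. the pure-advection estimate x/v = 671 d).

671 days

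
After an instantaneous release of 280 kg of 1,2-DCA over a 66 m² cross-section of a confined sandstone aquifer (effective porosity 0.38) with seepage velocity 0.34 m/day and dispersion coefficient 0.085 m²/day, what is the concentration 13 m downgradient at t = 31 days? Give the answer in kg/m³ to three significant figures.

For an instantaneous plane source, C(x,t) = M/(n_e·A·√(4πDt)) · exp(−(x−vt)²/(4Dt)), with n_e·A the pore (flow) area.
Plume center vt = 0.34 × 31 = 10.54 m, so the well at 13 m is 2.46 m downgradient of the peak.
√(4πDt) = 5.754 m, giving peak height M/(n_e·A·√(4πDt)) = 280/(0.38 × 66 × 5.754) = 1.940 kg/m³.
(x−vt)²/(4Dt) = (2.46)²/(4 × 0.085 × 31) = 0.5742; exp(−0.5742) = 0.5632.
C = 1.940 × 0.5632 = 1.09 kg/m³.

1.09 kg/m³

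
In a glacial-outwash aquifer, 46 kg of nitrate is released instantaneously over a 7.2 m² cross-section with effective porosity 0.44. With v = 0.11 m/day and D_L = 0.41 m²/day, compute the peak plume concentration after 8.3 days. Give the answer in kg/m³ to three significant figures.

2.22 kg/m³

The peak of an instantaneous 1D plume sits at x = vt; there the Gaussian factor is 1 and C_max = M/(n_e·A·√(4πDt)), where n_e·A is the pore area the mass is dissolved in.
√(4πDt) = √(4π × 0.41 × 8.3) = 6.539 m, so C_max = 46/(0.44 × 7.2 × 6.539) = 2.22 kg/m³.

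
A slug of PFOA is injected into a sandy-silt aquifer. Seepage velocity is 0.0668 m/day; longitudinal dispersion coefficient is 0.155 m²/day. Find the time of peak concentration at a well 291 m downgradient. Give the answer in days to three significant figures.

4320 days

For the 1D instantaneous-source solution, setting ∂C/∂t = 0 at fixed x gives v²t² + 2Dt − x² = 0, so t = (√(D² + v²x²) − D)/v².
√(D² + v²x²) = √(0.155² + 0.0668² × 291²) = 19.44; v² = 0.00446224.
t = (19.44 − 0.155)/0.00446224 = 4320 days (vs. the pure-advection estimate x/v = 4360 d).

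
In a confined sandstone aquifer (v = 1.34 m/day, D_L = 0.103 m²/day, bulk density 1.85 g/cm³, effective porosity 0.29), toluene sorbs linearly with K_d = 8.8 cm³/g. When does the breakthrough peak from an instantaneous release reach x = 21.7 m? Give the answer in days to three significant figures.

Retardation factor R = 1 + ρ_b·K_d/n = 1 + 1.85 × 8.8/0.29 = 57.14.
Sorption retards both mechanisms: v_R = v/R = 0.02345 m/day, D_R = D/R = 0.001803 m²/day.
Peak time from v_R²t² + 2D_R t − x² = 0: t = (√(D_R² + v_R²x²) − D_R)/v_R².
√(D_R² + v_R²x²) = √(0.001803² + 0.02345² × 21.7²) = 0.5089; v_R² = 0.0005499.
t = (0.5089 − 0.001803)/0.0005499 = 922 days.

922 days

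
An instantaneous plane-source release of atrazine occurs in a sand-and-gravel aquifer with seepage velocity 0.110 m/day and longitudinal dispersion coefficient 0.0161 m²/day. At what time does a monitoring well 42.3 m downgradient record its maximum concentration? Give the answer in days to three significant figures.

383 days

For the 1D instantaneous-source solution, setting ∂C/∂t = 0 at fixed x gives v²t² + 2Dt − x² = 0, so t = (√(D² + v²x²) − D)/v².
√(D² + v²x²) = √(0.0161² + 0.110² × 42.3²) = 4.653; v² = 0.0121.
t = (4.653 − 0.0161)/0.0121 = 383 days (vs. the pure-advection estimate x/v = 385 d).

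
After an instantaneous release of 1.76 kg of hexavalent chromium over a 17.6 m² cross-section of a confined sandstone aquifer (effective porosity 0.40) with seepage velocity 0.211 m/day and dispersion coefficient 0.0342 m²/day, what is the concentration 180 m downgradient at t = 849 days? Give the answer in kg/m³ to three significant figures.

For an instantaneous plane source, C(x,t) = M/(n_e·A·√(4πDt)) · exp(−(x−vt)²/(4Dt)), with n_e·A the pore (flow) area.
Plume center vt = 0.211 × 849 = 179.139 m, so the well at 180 m is 0.861 m downgradient of the peak.
√(4πDt) = 19.10 m, giving peak height M/(n_e·A·√(4πDt)) = 1.76/(0.40 × 17.6 × 19.10) = 0.01309 kg/m³.
(x−vt)²/(4Dt) = (0.861)²/(4 × 0.0342 × 849) = 0.006383; exp(−0.006383) = 0.9936.
C = 0.01309 × 0.9936 = 0.0130 kg/m³.

0.0130 kg/m³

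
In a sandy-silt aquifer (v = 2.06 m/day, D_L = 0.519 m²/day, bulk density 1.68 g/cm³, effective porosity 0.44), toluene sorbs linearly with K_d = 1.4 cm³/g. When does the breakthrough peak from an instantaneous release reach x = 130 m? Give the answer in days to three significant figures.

Retardation factor R = 1 + ρ_b·K_d/n = 1 + 1.68 × 1.4/0.44 = 6.345.
Sorption retards both mechanisms: v_R = v/R = 0.3247 m/day, D_R = D/R = 0.08180 m²/day.
Peak time from v_R²t² + 2D_R t − x² = 0: t = (√(D_R² + v_R²x²) − D_R)/v_R².
√(D_R² + v_R²x²) = √(0.08180² + 0.3247² × 130²) = 42.21; v_R² = 0.1054.
t = (42.21 − 0.08180)/0.1054 = 400 days.

400 days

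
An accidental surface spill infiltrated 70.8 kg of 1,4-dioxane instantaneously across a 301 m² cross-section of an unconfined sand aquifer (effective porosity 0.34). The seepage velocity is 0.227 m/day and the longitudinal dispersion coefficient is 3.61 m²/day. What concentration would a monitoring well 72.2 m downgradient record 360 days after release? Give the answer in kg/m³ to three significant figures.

For an instantaneous plane source, C(x,t) = M/(n_e·A·√(4πDt)) · exp(−(x−vt)²/(4Dt)), with n_e·A the pore (flow) area.
Plume center vt = 0.227 × 360 = 81.72 m, so the well at 72.2 m is 9.52 m upgradient of the peak.
√(4πDt) = 127.8 m, giving peak height M/(n_e·A·√(4πDt)) = 70.8/(0.34 × 301 × 127.8) = 0.005413 kg/m³.
(x−vt)²/(4Dt) = (-9.52)²/(4 × 3.61 × 360) = 0.01743; exp(−0.01743) = 0.9827.
C = 0.005413 × 0.9827 = 0.00532 kg/m³.

0.00532 kg/m³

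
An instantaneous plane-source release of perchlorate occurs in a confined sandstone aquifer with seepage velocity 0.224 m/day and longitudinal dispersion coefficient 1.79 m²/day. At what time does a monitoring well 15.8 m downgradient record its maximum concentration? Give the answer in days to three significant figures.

For the 1D instantaneous-source solution, setting ∂C/∂t = 0 at fixed x gives v²t² + 2Dt − x² = 0, so t = (√(D² + v²x²) − D)/v².
√(D² + v²x²) = √(1.79² + 0.224² × 15.8²) = 3.966; v² = 0.050176.
t = (3.966 − 1.79)/0.050176 = 43.4 days (vs. the pure-advection estimate x/v = 70.5 d).

43.4 days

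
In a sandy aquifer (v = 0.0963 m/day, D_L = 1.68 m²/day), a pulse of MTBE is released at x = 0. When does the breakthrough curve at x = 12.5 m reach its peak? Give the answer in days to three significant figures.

For the 1D instantaneous-source solution, setting ∂C/∂t = 0 at fixed x gives v²t² + 2Dt − x² = 0, so t = (√(D² + v²x²) − D)/v².
√(D² + v²x²) = √(1.68² + 0.0963² × 12.5²) = 2.067; v² = 0.00927369.
t = (2.067 − 1.68)/0.00927369 = 41.7 days (vs. the pure-advection estimate x/v = 130 d).

41.7 days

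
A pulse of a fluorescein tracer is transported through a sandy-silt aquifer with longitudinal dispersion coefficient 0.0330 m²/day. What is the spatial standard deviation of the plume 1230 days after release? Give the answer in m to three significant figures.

9.01 m

Dispersive spreading gives a Gaussian with σ² = 2Dt; advection only shifts the center.
σ = √(2 × 0.0330 × 1230) = 9.01 m.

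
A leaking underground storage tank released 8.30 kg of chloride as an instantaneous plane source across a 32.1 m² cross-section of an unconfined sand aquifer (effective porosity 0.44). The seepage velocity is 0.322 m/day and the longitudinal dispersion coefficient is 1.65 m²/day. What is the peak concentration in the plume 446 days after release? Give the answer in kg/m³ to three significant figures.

0.00611 kg/m³

The peak of an instantaneous 1D plume sits at x = vt; there the Gaussian factor is 1 and C_max = M/(n_e·A·√(4πDt)), where n_e·A is the pore area the mass is dissolved in.
√(4πDt) = √(4π × 1.65 × 446) = 96.16 m, so C_max = 8.30/(0.44 × 32.1 × 96.16) = 0.00611 kg/m³.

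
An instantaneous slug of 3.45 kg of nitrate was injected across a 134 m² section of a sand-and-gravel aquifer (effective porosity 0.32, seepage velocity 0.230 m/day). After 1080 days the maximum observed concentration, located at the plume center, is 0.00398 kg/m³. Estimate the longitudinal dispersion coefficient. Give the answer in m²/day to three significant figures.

At the plume center C_max = M/(n_e·A·√(4πDt)), so D = M²/(4πt·(n_e·A·C_max)²).
n_e·A·C_max = 0.32 × 134 × 0.00398 = 0.1707 kg/m.
D = 3.45²/(4π × 1080 × 0.1707²) = 0.0301 m²/day.

0.0301 m²/day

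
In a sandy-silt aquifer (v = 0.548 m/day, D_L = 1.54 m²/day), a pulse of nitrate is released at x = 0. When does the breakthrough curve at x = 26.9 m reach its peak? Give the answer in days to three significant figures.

For the 1D instantaneous-source solution, setting ∂C/∂t = 0 at fixed x gives v²t² + 2Dt − x² = 0, so t = (√(D² + v²x²) − D)/v².
√(D² + v²x²) = √(1.54² + 0.548² × 26.9²) = 14.82; v² = 0.300304.
t = (14.82 − 1.54)/0.300304 = 44.2 days (vs. the pure-advection estimate x/v = 49.1 d).

44.2 days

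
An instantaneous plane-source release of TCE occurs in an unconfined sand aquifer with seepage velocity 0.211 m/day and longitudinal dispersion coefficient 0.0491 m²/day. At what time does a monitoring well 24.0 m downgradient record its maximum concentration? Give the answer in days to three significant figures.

For the 1D instantaneous-source solution, setting ∂C/∂t = 0 at fixed x gives v²t² + 2Dt − x² = 0, so t = (√(D² + v²x²) − D)/v².
√(D² + v²x²) = √(0.0491² + 0.211² × 24.0²) = 5.064; v² = 0.044521.
t = (5.064 − 0.0491)/0.044521 = 113 days (vs. the pure-advection estimate x/v = 114 d).

113 days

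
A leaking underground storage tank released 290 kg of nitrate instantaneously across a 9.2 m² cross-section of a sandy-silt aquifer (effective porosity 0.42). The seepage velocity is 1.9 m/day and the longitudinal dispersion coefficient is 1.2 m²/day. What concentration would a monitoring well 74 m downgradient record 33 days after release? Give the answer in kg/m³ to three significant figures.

1.50 kg/m³

For an instantaneous plane source, C(x,t) = M/(n_e·A·√(4πDt)) · exp(−(x−vt)²/(4Dt)), with n_e·A the pore (flow) area.
Plume center vt = 1.9 × 33 = 62.7 m, so the well at 74 m is 11.3 m downgradient of the peak.
√(4πDt) = 22.31 m, giving peak height M/(n_e·A·√(4πDt)) = 290/(0.42 × 9.2 × 22.31) = 3.364 kg/m³.
(x−vt)²/(4Dt) = (11.3)²/(4 × 1.2 × 33) = 0.8061; exp(−0.8061) = 0.4466.
C = 3.364 × 0.4466 = 1.50 kg/m³.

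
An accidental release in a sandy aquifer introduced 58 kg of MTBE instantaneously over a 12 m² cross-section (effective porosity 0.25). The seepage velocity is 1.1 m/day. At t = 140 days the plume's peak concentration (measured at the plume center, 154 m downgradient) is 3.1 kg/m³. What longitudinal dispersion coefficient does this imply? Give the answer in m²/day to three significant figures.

At the plume center C_max = M/(n_e·A·√(4πDt)), so D = M²/(4πt·(n_e·A·C_max)²).
n_e·A·C_max = 0.25 × 12 × 3.1 = 9.300 kg/m.
D = 58²/(4π × 140 × 9.300²) = 0.0221 m²/day.

0.0221 m²/day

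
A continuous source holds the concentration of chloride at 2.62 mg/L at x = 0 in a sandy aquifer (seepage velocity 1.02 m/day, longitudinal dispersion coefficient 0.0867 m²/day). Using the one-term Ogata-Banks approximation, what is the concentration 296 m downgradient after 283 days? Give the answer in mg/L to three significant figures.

0.386 mg/L

For a continuous step input, C/C₀ ≈ ½·erfc((x−vt)/(2√(Dt))).
vt = 1.02 × 283 = 288.66 m and 2√(Dt) = 2√(0.0867 × 283) = 9.907 m.
Argument (x−vt)/(2√(Dt)) = (296 − 288.66)/9.907 = 0.7409; ½·erfc(0.7409) = 0.1474.
C = 2.62 × 0.1474 = 0.386 mg/L.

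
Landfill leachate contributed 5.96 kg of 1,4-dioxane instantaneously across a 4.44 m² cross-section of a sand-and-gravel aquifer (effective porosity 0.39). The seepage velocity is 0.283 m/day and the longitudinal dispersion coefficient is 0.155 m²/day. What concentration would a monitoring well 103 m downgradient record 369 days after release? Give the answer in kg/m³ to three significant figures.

For an instantaneous plane source, C(x,t) = M/(n_e·A·√(4πDt)) · exp(−(x−vt)²/(4Dt)), with n_e·A the pore (flow) area.
Plume center vt = 0.283 × 369 = 104.427 m, so the well at 103 m is 1.427 m upgradient of the peak.
√(4πDt) = 26.81 m, giving peak height M/(n_e·A·√(4πDt)) = 5.96/(0.39 × 4.44 × 26.81) = 0.1284 kg/m³.
(x−vt)²/(4Dt) = (-1.427)²/(4 × 0.155 × 369) = 0.008901; exp(−0.008901) = 0.9911.
C = 0.1284 × 0.9911 = 0.127 kg/m³.

0.127 kg/m³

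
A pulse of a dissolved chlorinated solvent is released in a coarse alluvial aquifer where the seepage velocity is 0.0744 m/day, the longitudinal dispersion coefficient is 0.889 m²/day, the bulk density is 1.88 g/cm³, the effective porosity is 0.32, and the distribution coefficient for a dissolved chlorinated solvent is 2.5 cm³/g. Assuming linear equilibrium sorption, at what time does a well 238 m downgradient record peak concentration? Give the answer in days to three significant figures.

Retardation factor R = 1 + ρ_b·K_d/n = 1 + 1.88 × 2.5/0.32 = 15.69.
Sorption retards both mechanisms: v_R = v/R = 0.004742 m/day, D_R = D/R = 0.05666 m²/day.
Peak time from v_R²t² + 2D_R t − x² = 0: t = (√(D_R² + v_R²x²) − D_R)/v_R².
√(D_R² + v_R²x²) = √(0.05666² + 0.004742² × 238²) = 1.130; v_R² = 2.249e-05.
t = (1.130 − 0.05666)/2.249e-05 = 47700 days.

47700 days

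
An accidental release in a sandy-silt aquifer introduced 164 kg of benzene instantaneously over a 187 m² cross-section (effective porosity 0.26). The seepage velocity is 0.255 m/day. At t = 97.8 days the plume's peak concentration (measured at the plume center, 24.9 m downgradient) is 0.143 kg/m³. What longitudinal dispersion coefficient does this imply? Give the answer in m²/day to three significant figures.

At the plume center C_max = M/(n_e·A·√(4πDt)), so D = M²/(4πt·(n_e·A·C_max)²).
n_e·A·C_max = 0.26 × 187 × 0.143 = 6.953 kg/m.
D = 164²/(4π × 97.8 × 6.953²) = 0.453 m²/day.

0.453 m²/day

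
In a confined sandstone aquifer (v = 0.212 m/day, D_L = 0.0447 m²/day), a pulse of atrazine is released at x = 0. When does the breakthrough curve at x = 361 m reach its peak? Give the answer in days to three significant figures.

1700 days

For the 1D instantaneous-source solution, setting ∂C/∂t = 0 at fixed x gives v²t² + 2Dt − x² = 0, so t = (√(D² + v²x²) − D)/v².
√(D² + v²x²) = √(0.0447² + 0.212² × 361²) = 76.53; v² = 0.044944.
t = (76.53 − 0.0447)/0.044944 = 1700 days (vs. the pure-advection estimate x/v = 1700 d).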